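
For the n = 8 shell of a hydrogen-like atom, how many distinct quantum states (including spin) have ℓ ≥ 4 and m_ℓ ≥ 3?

Go through ℓ = 0, …, 7 (the values permitted for n = 8).
Per ℓ-value: ℓ=4 → 2; ℓ=5 → 3; ℓ=6 → 4; ℓ=7 → 5.
Orbitals: 2 + 3 + 4 + 5 = 14. Each orbital carries two spin states, so 14 × 2 = 28 states.

28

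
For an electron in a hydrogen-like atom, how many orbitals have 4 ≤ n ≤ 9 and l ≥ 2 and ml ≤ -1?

110

Work shell by shell — for each n, count the (l, ml) pairs that satisfy l ≥ 2 and ml ≤ -1:
n=4 → 5; n=5 → 9; n=6 → 14; n=7 → 20; n=8 → 27; n=9 → 35.
Total orbitals: 5 + 9 + 14 + 20 + 27 + 35 = 110.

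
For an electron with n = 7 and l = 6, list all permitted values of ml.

-6, -5, -4, -3, -2, -1, 0, 1, 2, 3, 4, 5, 6

ml takes every integer from −l to +l. With l = 6 that gives the 13 values -6, -5, -4, -3, -2, -1, 0, 1, 2, 3, 4, 5, 6.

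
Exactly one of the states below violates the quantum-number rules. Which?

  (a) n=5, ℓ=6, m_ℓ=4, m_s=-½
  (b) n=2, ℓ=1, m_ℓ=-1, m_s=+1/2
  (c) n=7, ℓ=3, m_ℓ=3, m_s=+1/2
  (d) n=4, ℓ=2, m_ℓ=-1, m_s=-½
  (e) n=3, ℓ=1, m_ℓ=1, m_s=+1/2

(a)

(a) has ℓ = 6 ≥ n = 5, violating 0 ≤ ℓ ≤ n−1.
The remaining sets (b), (c), (d), (e) satisfy all four rules.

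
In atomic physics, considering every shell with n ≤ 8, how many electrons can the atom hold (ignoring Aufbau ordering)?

Total orbitals = 1² + 2² + 3² + 4² + 5² + 6² + 7² + 8² = 204. Doubling for spin gives 408 electrons.

408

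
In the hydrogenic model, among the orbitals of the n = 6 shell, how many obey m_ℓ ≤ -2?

For n = 6, ℓ ranges over 0 … 5.
Contributions: ℓ=2 → 1; ℓ=3 → 2; ℓ=4 → 3; ℓ=5 → 4.
Total orbitals: 1 + 2 + 3 + 4 = 10.

10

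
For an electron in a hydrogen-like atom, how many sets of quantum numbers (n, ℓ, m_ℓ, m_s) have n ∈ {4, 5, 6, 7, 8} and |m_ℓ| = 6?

For each n in the range, tally the orbitals obeying |m_ℓ| = 6:
n=7 → 2; n=8 → 4.
Orbitals: 2 + 4 = 6. Including both spin states (m_s = ±1/2) gives 2 × 6 = 12 states.

12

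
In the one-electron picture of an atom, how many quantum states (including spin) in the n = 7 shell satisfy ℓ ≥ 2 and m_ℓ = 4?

Go through ℓ = 0, …, 6 (the values permitted for n = 7).
Contributions: ℓ=4 → 1; ℓ=5 → 1; ℓ=6 → 1.
Orbitals: 1 + 1 + 1 = 3. Each orbital carries two spin states, so 3 × 2 = 6 states.

6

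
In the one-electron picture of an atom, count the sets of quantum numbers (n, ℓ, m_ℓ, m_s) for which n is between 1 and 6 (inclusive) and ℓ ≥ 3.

Per-shell orbital counts meeting the constraint:
n=4 → 7; n=5 → 16; n=6 → 27.
Orbitals: 7 + 16 + 27 = 50. Including both spin states (m_s = ±1/2) gives 2 × 50 = 100 states.

100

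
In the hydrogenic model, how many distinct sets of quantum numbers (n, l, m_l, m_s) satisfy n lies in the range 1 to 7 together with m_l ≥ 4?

Work shell by shell — for each n, count the (l, m_l) pairs that satisfy m_l ≥ 4:
n=5 → 1; n=6 → 3; n=7 → 6.
Orbitals: 1 + 3 + 6 = 10. Including both spin states (m_s = ±1/2) gives 2 × 10 = 20 states.

20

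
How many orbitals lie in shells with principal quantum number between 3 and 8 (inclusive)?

199

Shell n has n² orbitals: 3²=9 + 4²=16 + 5²=25 + 6²=36 + 7²=49 + 8²=64 = 199 orbitals.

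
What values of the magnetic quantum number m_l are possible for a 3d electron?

The 3d subshell has l = 2, and m_l takes every integer from −l to +l. With l = 2 that gives the 5 values -2, -1, 0, 1, 2.

-2, -1, 0, 1, 2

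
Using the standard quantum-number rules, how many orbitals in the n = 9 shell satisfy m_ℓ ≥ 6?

Go through ℓ = 0, …, 8 (the values permitted for n = 9).
The (ℓ, m_ℓ) pairs meeting m_ℓ ≥ 6 give: ℓ=6 → 1; ℓ=7 → 2; ℓ=8 → 3.
Total orbitals: 1 + 2 + 3 = 6.

6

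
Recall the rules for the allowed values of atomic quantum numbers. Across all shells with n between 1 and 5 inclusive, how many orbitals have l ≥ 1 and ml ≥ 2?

10

Work shell by shell — for each n, count the (l, ml) pairs that satisfy l ≥ 1 and ml ≥ 2:
n=3 → 1; n=4 → 3; n=5 → 6.
Total orbitals: 1 + 3 + 6 = 10.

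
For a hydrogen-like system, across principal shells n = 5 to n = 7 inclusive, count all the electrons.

220

Shell n has n² orbitals: 5²=25 + 6²=36 + 7²=49 = 110 orbitals.
Two spin states per orbital: 2 × 110 = 220 electrons.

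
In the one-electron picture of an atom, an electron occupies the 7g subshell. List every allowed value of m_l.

-4, -3, -2, -1, 0, 1, 2, 3, 4

The 7g subshell has l = 4, and m_l takes every integer from −l to +l. With l = 4 that gives the 9 values -4, -3, -2, -1, 0, 1, 2, 3, 4.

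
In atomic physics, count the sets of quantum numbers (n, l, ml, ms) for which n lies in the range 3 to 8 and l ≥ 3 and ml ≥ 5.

20

Work shell by shell — for each n, count the (l, ml) pairs that satisfy l ≥ 3 and ml ≥ 5:
n=6 → 1; n=7 → 3; n=8 → 6.
Orbitals: 1 + 3 + 6 = 10. Including both spin states (ms = ±1/2) gives 2 × 10 = 20 states.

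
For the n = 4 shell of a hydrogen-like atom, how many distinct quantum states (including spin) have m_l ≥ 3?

Go through l = 0, …, 3 (the values permitted for n = 4).
Contributions: l=3 → 1.
Orbitals: 1. Each orbital carries two spin states, so 1 × 2 = 2 states.

2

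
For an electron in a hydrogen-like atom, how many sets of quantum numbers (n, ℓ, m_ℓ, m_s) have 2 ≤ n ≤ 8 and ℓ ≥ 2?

350

Count contributing orbitals for each principal shell:
n=3 → 5; n=4 → 12; n=5 → 21; n=6 → 32; n=7 → 45; n=8 → 60.
Orbitals: 5 + 12 + 21 + 32 + 45 + 60 = 175. Including both spin states (m_s = ±1/2) gives 2 × 175 = 350 states.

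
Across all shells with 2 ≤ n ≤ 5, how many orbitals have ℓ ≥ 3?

23

Per-shell orbital counts meeting the constraint:
n=4 → 7; n=5 → 16.
Total orbitals: 7 + 16 = 23.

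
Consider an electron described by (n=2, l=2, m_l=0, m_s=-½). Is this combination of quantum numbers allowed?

The orbital quantum number must satisfy 0 ≤ l ≤ n−1. With n = 2 the allowed l values are 0, 1, so l = 2 is out of range.

Invalid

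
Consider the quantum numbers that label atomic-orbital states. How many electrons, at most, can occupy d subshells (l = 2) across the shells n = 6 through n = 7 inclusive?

20

A d subshell (l = 2) exists for every n ≥ 3, so shells n = 6, 7 each contribute one — 2 subshells.
Since each d subshell holds 2(2·2+1) = 10 electrons, the total is 2 × 10 = 20.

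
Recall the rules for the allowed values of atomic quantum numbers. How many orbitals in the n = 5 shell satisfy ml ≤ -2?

6

Per l-value: l=2 → 1; l=3 → 2; l=4 → 3.
Total orbitals: 1 + 2 + 3 = 6.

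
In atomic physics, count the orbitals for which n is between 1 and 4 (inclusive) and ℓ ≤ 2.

23

Count contributing orbitals for each principal shell:
n=1 → 1; n=2 → 4; n=3 → 9; n=4 → 9.
Total orbitals: 1 + 4 + 9 + 9 = 23.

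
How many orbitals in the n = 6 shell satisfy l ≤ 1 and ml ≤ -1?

Contributions: l=1 → 1.
Total orbitals: 1.

1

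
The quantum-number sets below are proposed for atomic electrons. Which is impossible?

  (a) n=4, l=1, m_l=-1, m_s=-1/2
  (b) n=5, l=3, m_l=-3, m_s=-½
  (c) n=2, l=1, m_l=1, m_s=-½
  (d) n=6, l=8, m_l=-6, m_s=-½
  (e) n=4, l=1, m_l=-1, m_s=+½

(d)

(d) has l = 8 ≥ n = 6, violating 0 ≤ l ≤ n−1.
The remaining sets (a), (b), (c), (e) satisfy all four rules.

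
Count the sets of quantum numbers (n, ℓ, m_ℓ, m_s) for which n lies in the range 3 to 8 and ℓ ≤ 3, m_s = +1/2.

89

For each n in the range, tally the orbitals obeying ℓ ≤ 3:
n=3 → 9; n=4 → 16; n=5 → 16; n=6 → 16; n=7 → 16; n=8 → 16.
Orbitals: 9 + 16 + 16 + 16 + 16 + 16 = 89. With m_s fixed to +1/2 there is one state per orbital, so 89 states.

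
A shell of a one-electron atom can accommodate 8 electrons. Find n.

n = 2

2n² = 8 ⇒ n² = 4 ⇒ n = 2.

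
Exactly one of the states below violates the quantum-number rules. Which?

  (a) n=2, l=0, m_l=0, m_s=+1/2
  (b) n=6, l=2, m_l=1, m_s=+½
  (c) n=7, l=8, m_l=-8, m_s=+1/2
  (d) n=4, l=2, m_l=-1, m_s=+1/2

(c)

(c) has l = 8 ≥ n = 7, violating 0 ≤ l ≤ n−1.
The remaining sets (a), (b), (d) satisfy all four rules.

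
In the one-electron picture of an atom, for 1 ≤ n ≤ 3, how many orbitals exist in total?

Total orbitals = 1² + 2² + 3² = 14.

14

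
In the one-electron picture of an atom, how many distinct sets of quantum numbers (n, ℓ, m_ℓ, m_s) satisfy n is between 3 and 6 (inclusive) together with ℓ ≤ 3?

114

Work shell by shell — for each n, count the (ℓ, m_ℓ) pairs that satisfy ℓ ≤ 3:
n=3 → 9; n=4 → 16; n=5 → 16; n=6 → 16.
Orbitals: 9 + 16 + 16 + 16 = 57. Including both spin states (m_s = ±1/2) gives 2 × 57 = 114 states.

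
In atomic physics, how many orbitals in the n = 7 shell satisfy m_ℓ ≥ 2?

15

The n = 7 shell has ℓ = 0 through 6; check each.
Orbitals with m_ℓ ≥ 2, by ℓ: ℓ=2 → 1; ℓ=3 → 2; ℓ=4 → 3; ℓ=5 → 4; ℓ=6 → 5.
Total orbitals: 1 + 2 + 3 + 4 + 5 = 15.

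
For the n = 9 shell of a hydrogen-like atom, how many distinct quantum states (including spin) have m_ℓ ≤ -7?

Go through ℓ = 0, …, 8 (the values permitted for n = 9).
Contributions: ℓ=7 → 1; ℓ=8 → 2.
Orbitals: 1 + 2 = 3. Each orbital carries two spin states, so 3 × 2 = 6 states.

6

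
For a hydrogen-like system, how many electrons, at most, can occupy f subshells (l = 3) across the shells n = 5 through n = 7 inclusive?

42

An f subshell (l = 3) exists for every n ≥ 4, so shells n = 5, 6, 7 each contribute one — 3 subshells.
Since each f subshell holds 2(2·3+1) = 14 electrons, the total is 3 × 14 = 42.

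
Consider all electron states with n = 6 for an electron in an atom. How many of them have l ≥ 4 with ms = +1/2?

20

For n = 6, l ranges over 0 … 5.
Contributions: l=4 → 9; l=5 → 11.
Orbitals: 9 + 11 = 20. With ms fixed to a single value there is one state per orbital, giving 20 states.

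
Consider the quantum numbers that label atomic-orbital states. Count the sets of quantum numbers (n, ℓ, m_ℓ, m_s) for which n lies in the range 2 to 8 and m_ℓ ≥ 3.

Work shell by shell — for each n, count the (ℓ, m_ℓ) pairs that satisfy m_ℓ ≥ 3:
n=4 → 1; n=5 → 3; n=6 → 6; n=7 → 10; n=8 → 15.
Orbitals: 1 + 3 + 6 + 10 + 15 = 35. Including both spin states (m_s = ±1/2) gives 2 × 35 = 70 states.

70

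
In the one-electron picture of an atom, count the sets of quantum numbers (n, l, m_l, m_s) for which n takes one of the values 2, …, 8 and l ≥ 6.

Per-shell orbital counts meeting the constraint:
n=7 → 13; n=8 → 28.
Orbitals: 13 + 28 = 41. Including both spin states (m_s = ±1/2) gives 2 × 41 = 82 states.

82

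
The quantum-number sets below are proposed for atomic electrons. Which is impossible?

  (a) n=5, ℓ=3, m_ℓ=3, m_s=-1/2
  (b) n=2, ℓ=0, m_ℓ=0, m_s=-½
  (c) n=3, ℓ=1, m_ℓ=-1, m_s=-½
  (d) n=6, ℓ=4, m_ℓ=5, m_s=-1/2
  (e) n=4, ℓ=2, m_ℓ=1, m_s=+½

(d) has |m_ℓ| = 5 > ℓ = 4, violating −ℓ ≤ m_ℓ ≤ ℓ.
The remaining sets (a), (b), (c), (e) satisfy all four rules.

(d)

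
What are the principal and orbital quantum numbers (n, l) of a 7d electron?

n = 7, l = 2

The leading integer gives n = 7; the letter 'd' means l = 2.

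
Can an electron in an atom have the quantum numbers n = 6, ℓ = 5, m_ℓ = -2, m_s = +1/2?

Valid

n = 6 is a positive integer. ℓ = 5 satisfies 0 ≤ ℓ ≤ n−1 = 5. m_ℓ = -2 lies in the range −ℓ … +ℓ (here −5 … 5). m_s = +1/2 is one of ±1/2.
All four constraints are satisfied.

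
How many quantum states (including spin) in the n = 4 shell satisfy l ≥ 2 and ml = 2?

For n = 4, l ranges over 0 … 3.
Orbitals with l ≥ 2 and ml = 2, by l: l=2 → 1; l=3 → 1.
Orbitals: 1 + 1 = 2. Each orbital carries two spin states, so 2 × 2 = 4 states.

4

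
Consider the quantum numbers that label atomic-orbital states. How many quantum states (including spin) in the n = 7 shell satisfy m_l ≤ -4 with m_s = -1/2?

6

For n = 7, l ranges over 0 … 6.
The (l, m_l) pairs meeting m_l ≤ -4 give: l=4 → 1; l=5 → 2; l=6 → 3.
Orbitals: 1 + 2 + 3 = 6. With m_s fixed to a single value there is one state per orbital, giving 6 states.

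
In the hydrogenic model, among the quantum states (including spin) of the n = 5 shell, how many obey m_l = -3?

4

Contributions: l=3 → 1; l=4 → 1.
Orbitals: 1 + 1 = 2. Each orbital carries two spin states, so 2 × 2 = 4 states.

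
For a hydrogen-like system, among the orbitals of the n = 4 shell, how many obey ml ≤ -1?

6

With n = 4 the allowed l are 0, 1, …, 3.
The (l, ml) pairs meeting ml ≤ -1 give: l=1 → 1; l=2 → 2; l=3 → 3.
Total orbitals: 1 + 2 + 3 = 6.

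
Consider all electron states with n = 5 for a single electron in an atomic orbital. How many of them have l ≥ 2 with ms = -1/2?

The n = 5 shell has l = 0 through 4; check each.
Contributions: l=2 → 5; l=3 → 7; l=4 → 9.
Orbitals: 5 + 7 + 9 = 21. With ms fixed to a single value there is one state per orbital, giving 21 states.

21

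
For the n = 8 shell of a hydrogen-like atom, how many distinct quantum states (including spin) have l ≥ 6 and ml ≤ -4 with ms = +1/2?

7

Go through l = 0, …, 7 (the values permitted for n = 8).
The (l, ml) pairs meeting l ≥ 6 and ml ≤ -4 give: l=6 → 3; l=7 → 4.
Orbitals: 3 + 4 = 7. With ms fixed to a single value there is one state per orbital, giving 7 states.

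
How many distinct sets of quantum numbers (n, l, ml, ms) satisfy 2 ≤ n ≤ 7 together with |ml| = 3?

For each n in the range, tally the orbitals obeying |ml| = 3:
n=4 → 2; n=5 → 4; n=6 → 6; n=7 → 8.
Orbitals: 2 + 4 + 6 + 8 = 20. Including both spin states (ms = ±1/2) gives 2 × 20 = 40 states.

40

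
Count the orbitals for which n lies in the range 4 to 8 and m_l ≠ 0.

160

Per-shell orbital counts meeting the constraint:
n=4 → 12; n=5 → 20; n=6 → 30; n=7 → 42; n=8 → 56.
Total orbitals: 12 + 20 + 30 + 42 + 56 = 160.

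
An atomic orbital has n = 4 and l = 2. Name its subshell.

4d

l = 2 corresponds to the letter 'd', so the subshell is 4d.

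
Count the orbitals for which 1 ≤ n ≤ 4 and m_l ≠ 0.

For each n in the range, tally the orbitals obeying m_l ≠ 0:
n=2 → 2; n=3 → 6; n=4 → 12.
Total orbitals: 2 + 6 + 12 = 20.

20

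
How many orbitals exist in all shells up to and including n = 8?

204

Total orbitals = 1² + 2² + 3² + 4² + 5² + 6² + 7² + 8² = 204.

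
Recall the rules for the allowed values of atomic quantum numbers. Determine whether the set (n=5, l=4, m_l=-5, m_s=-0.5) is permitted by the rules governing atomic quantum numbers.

Not allowed

The magnetic quantum number must satisfy −l ≤ m_l ≤ l. With l = 4, m_l can only be -4, -3, -2, -1, 0, 1, 2, 3, 4, so m_l = -5 is forbidden.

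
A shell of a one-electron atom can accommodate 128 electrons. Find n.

n = 8

2n² = 128 ⇒ n² = 64 ⇒ n = 8.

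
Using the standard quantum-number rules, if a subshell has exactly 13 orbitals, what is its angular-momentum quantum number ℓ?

ℓ = 6 (i)

2ℓ+1 = 13 gives ℓ = 6.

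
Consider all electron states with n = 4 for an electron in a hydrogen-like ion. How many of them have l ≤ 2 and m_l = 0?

Go through l = 0, …, 3 (the values permitted for n = 4).
Contributions: l=0 → 1; l=1 → 1; l=2 → 1.
Orbitals: 1 + 1 + 1 = 3. Each orbital carries two spin states, so 3 × 2 = 6 states.

6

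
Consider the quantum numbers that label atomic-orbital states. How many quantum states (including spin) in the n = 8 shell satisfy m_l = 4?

8

Per l-value: l=4 → 1; l=5 → 1; l=6 → 1; l=7 → 1.
Orbitals: 1 + 1 + 1 + 1 = 4. Each orbital carries two spin states, so 4 × 2 = 8 states.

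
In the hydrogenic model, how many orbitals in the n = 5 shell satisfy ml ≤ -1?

10

The n = 5 shell has l = 0 through 4; check each.
The (l, ml) pairs meeting ml ≤ -1 give: l=1 → 1; l=2 → 2; l=3 → 3; l=4 → 4.
Total orbitals: 1 + 2 + 3 + 4 = 10.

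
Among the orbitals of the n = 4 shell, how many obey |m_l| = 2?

4

The n = 4 shell has l = 0 through 3; check each.
The (l, m_l) pairs meeting |m_l| = 2 give: l=2 → 2; l=3 → 2.
Total orbitals: 2 + 2 = 4.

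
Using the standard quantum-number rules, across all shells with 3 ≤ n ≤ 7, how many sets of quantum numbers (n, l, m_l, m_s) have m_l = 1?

40

Per-shell orbital counts meeting the constraint:
n=3 → 2; n=4 → 3; n=5 → 4; n=6 → 5; n=7 → 6.
Orbitals: 2 + 3 + 4 + 5 + 6 = 20. Including both spin states (m_s = ±1/2) gives 2 × 20 = 40 states.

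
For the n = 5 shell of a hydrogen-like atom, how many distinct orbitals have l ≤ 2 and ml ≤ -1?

Go through l = 0, …, 4 (the values permitted for n = 5).
Orbitals with l ≤ 2 and ml ≤ -1, by l: l=1 → 1; l=2 → 2.
Total orbitals: 1 + 2 = 3.

3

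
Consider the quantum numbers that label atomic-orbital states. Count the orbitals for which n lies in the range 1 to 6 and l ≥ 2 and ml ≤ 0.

40

For each n in the range, tally the orbitals obeying l ≥ 2 and ml ≤ 0:
n=3 → 3; n=4 → 7; n=5 → 12; n=6 → 18.
Total orbitals: 3 + 7 + 12 + 18 = 40.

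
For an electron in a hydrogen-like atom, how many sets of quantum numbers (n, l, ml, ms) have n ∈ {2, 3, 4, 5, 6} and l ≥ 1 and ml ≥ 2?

Per-shell orbital counts meeting the constraint:
n=3 → 1; n=4 → 3; n=5 → 6; n=6 → 10.
Orbitals: 1 + 3 + 6 + 10 = 20. Including both spin states (ms = ±1/2) gives 2 × 20 = 40 states.

40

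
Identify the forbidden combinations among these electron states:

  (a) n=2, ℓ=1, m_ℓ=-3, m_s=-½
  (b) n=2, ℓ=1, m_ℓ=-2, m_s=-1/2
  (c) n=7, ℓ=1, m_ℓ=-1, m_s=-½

(a) has |m_ℓ| = 3 > ℓ = 1, violating −ℓ ≤ m_ℓ ≤ ℓ.
(b) has |m_ℓ| = 2 > ℓ = 1, violating −ℓ ≤ m_ℓ ≤ ℓ.
The remaining set (c) satisfies all four rules.

(a) and (b)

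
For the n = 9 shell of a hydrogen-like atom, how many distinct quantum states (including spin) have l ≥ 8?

34

The n = 9 shell has l = 0 through 8; check each.
Orbitals with l ≥ 8, by l: l=8 → 17.
Orbitals: 17. Each orbital carries two spin states, so 17 × 2 = 34 states.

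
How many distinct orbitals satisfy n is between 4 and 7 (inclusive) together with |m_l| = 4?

12

Per-shell orbital counts meeting the constraint:
n=5 → 2; n=6 → 4; n=7 → 6.
Total orbitals: 2 + 4 + 6 = 12.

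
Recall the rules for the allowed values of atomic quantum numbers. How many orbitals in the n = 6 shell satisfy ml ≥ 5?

With n = 6 the allowed l are 0, 1, …, 5.
Orbitals with ml ≥ 5, by l: l=5 → 1.
Total orbitals: 1.

1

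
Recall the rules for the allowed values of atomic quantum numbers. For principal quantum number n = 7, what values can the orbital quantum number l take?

0, 1, 2, 3, 4, 5, 6

l is an integer with 0 ≤ l ≤ n−1, so for n = 7: l = 0, 1, 2, 3, 4, 5, 6.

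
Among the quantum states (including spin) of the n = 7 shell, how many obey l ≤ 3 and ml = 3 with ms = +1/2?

1

For n = 7, l ranges over 0 … 6.
Orbitals with l ≤ 3 and ml = 3, by l: l=3 → 1.
Orbitals: 1. With ms fixed to a single value there is one state per orbital, giving 1 state.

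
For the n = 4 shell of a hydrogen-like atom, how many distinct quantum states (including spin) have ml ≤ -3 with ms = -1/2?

Go through l = 0, …, 3 (the values permitted for n = 4).
Orbitals with ml ≤ -3, by l: l=3 → 1.
Orbitals: 1. With ms fixed to a single value there is one state per orbital, giving 1 state.

1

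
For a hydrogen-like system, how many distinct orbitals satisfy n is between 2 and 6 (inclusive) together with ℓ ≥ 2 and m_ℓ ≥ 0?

40

Per-shell orbital counts meeting the constraint:
n=3 → 3; n=4 → 7; n=5 → 12; n=6 → 18.
Total orbitals: 3 + 7 + 12 + 18 = 40.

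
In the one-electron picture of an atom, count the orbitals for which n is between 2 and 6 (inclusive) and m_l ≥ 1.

Treat each shell separately and count matching orbitals:
n=2 → 1; n=3 → 3; n=4 → 6; n=5 → 10; n=6 → 15.
Total orbitals: 1 + 3 + 6 + 10 + 15 = 35.

35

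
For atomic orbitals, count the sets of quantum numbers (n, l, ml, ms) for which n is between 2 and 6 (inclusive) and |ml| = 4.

Work shell by shell — for each n, count the (l, ml) pairs that satisfy |ml| = 4:
n=5 → 2; n=6 → 4.
Orbitals: 2 + 4 = 6. Including both spin states (ms = ±1/2) gives 2 × 6 = 12 states.

12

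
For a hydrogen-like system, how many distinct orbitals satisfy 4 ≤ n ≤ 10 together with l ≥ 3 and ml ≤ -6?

20

Treat each shell separately and count matching orbitals:
n=7 → 1; n=8 → 3; n=9 → 6; n=10 → 10.
Total orbitals: 1 + 3 + 6 + 10 = 20.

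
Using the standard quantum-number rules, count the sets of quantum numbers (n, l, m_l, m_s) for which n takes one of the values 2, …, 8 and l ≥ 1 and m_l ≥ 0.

224

For each n in the range, tally the orbitals obeying l ≥ 1 and m_l ≥ 0:
n=2 → 2; n=3 → 5; n=4 → 9; n=5 → 14; n=6 → 20; n=7 → 27; n=8 → 35.
Orbitals: 2 + 5 + 9 + 14 + 20 + 27 + 35 = 112. Including both spin states (m_s = ±1/2) gives 2 × 112 = 224 states.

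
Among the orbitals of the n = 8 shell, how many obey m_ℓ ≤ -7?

Go through ℓ = 0, …, 7 (the values permitted for n = 8).
Contributions: ℓ=7 → 1.
Total orbitals: 1.

1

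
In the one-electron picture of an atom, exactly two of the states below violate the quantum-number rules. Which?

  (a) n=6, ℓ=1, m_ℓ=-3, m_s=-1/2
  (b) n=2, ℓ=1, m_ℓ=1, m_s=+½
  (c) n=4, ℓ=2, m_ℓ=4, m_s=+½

(a) and (c)

(a) has |m_ℓ| = 3 > ℓ = 1, violating −ℓ ≤ m_ℓ ≤ ℓ.
(c) has |m_ℓ| = 4 > ℓ = 2, violating −ℓ ≤ m_ℓ ≤ ℓ.
The remaining set (b) satisfies all four rules.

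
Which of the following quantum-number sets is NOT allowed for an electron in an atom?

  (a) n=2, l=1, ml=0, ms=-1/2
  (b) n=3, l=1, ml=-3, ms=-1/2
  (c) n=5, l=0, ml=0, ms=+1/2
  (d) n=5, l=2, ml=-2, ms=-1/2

(b) has |ml| = 3 > l = 1, violating −l ≤ ml ≤ l.
The remaining sets (a), (c), (d) satisfy all four rules.

(b)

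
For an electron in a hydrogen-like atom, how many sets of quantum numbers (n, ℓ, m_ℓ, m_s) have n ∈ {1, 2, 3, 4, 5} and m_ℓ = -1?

20

For each n in the range, tally the orbitals obeying m_ℓ = -1:
n=2 → 1; n=3 → 2; n=4 → 3; n=5 → 4.
Orbitals: 1 + 2 + 3 + 4 = 10. Including both spin states (m_s = ±1/2) gives 2 × 10 = 20 states.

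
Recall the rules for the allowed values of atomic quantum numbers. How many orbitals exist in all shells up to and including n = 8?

Total orbitals = 1² + 2² + 3² + 4² + 5² + 6² + 7² + 8² = 204.

204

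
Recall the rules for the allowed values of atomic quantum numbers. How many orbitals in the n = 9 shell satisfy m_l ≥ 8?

With n = 9 the allowed l are 0, 1, …, 8.
The (l, m_l) pairs meeting m_l ≥ 8 give: l=8 → 1.
Total orbitals: 1.

1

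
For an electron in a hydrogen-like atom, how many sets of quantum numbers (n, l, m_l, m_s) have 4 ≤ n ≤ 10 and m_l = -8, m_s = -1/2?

For each n in the range, tally the orbitals obeying m_l = -8:
n=9 → 1; n=10 → 2.
Orbitals: 1 + 2 = 3. With m_s fixed to -1/2 there is one state per orbital, so 3 states.

3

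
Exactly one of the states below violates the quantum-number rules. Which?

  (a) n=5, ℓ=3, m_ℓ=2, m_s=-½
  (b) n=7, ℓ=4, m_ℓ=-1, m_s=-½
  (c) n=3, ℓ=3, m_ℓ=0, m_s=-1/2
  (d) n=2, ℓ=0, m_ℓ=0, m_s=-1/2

(c) has ℓ = 3 ≥ n = 3, violating 0 ≤ ℓ ≤ n−1.
The remaining sets (a), (b), (d) satisfy all four rules.

(c)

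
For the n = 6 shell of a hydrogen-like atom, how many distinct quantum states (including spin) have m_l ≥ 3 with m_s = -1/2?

6

For n = 6, l ranges over 0 … 5.
Per l-value: l=3 → 1; l=4 → 2; l=5 → 3.
Orbitals: 1 + 2 + 3 = 6. With m_s fixed to a single value there is one state per orbital, giving 6 states.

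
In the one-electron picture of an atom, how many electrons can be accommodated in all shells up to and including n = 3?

Total orbitals = 1² + 2² + 3² = 14. Doubling for spin gives 28 electrons.

28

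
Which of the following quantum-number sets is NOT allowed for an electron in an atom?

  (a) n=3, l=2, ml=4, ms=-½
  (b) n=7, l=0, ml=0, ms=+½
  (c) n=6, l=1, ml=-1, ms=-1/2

(a)

(a) has |ml| = 4 > l = 2, violating −l ≤ ml ≤ l.
The remaining sets (b), (c) satisfy all four rules.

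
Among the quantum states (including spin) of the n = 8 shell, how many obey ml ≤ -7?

2

The n = 8 shell has l = 0 through 7; check each.
Orbitals with ml ≤ -7, by l: l=7 → 1.
Orbitals: 1. Each orbital carries two spin states, so 1 × 2 = 2 states.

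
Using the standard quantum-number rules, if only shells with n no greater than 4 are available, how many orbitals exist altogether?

30

Total orbitals = 1² + 2² + 3² + 4² = 30.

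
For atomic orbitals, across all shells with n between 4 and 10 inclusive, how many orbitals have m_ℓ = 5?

15

Per-shell orbital counts meeting the constraint:
n=6 → 1; n=7 → 2; n=8 → 3; n=9 → 4; n=10 → 5.
Total orbitals: 1 + 2 + 3 + 4 + 5 = 15.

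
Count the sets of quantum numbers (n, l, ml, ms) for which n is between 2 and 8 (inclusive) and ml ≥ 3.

Work shell by shell — for each n, count the (l, ml) pairs that satisfy ml ≥ 3:
n=4 → 1; n=5 → 3; n=6 → 6; n=7 → 10; n=8 → 15.
Orbitals: 1 + 3 + 6 + 10 + 15 = 35. Including both spin states (ms = ±1/2) gives 2 × 35 = 70 states.

70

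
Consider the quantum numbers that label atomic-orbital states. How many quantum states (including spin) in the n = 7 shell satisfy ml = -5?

The n = 7 shell has l = 0 through 6; check each.
Per l-value: l=5 → 1; l=6 → 1.
Orbitals: 1 + 1 = 2. Each orbital carries two spin states, so 2 × 2 = 4 states.

4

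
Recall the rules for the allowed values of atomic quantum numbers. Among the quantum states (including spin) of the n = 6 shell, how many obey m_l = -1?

10

For n = 6, l ranges over 0 … 5.
The (l, m_l) pairs meeting m_l = -1 give: l=1 → 1; l=2 → 1; l=3 → 1; l=4 → 1; l=5 → 1.
Orbitals: 1 + 1 + 1 + 1 + 1 = 5. Each orbital carries two spin states, so 5 × 2 = 10 states.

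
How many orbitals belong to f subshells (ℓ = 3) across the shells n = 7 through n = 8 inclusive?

An f subshell (ℓ = 3) exists for every n ≥ 4, so shells n = 7, 8 each contribute one — 2 subshells.
Since each f subshell has 2·3+1 = 7 orbitals, the total is 2 × 7 = 14.

14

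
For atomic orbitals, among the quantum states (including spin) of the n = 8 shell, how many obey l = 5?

22

The n = 8 shell has l = 0 through 7; check each.
Per l-value: l=5 → 11.
Orbitals: 11. Each orbital carries two spin states, so 11 × 2 = 22 states.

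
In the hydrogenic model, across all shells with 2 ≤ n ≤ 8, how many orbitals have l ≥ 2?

Work shell by shell — for each n, count the (l, ml) pairs that satisfy l ≥ 2:
n=3 → 5; n=4 → 12; n=5 → 21; n=6 → 32; n=7 → 45; n=8 → 60.
Total orbitals: 5 + 12 + 21 + 32 + 45 + 60 = 175.

175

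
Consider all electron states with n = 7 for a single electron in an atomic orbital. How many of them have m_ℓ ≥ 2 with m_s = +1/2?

15

For n = 7, ℓ ranges over 0 … 6.
Orbitals with m_ℓ ≥ 2, by ℓ: ℓ=2 → 1; ℓ=3 → 2; ℓ=4 → 3; ℓ=5 → 4; ℓ=6 → 5.
Orbitals: 1 + 2 + 3 + 4 + 5 = 15. With m_s fixed to a single value there is one state per orbital, giving 15 states.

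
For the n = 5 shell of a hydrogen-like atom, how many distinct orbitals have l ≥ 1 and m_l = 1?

4

Contributions: l=1 → 1; l=2 → 1; l=3 → 1; l=4 → 1.
Total orbitals: 1 + 1 + 1 + 1 = 4.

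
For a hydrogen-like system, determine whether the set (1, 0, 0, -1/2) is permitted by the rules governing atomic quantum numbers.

n = 1 is a positive integer. l = 0 satisfies 0 ≤ l ≤ n−1 = 0. ml = 0 lies in the range −l … +l (here 0). ms = -1/2 is one of ±1/2.
All four constraints are satisfied.

Yes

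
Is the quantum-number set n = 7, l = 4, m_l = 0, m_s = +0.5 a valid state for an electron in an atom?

n = 7 is a positive integer. l = 4 satisfies 0 ≤ l ≤ n−1 = 6. m_l = 0 lies in the range −l … +l (here −4 … 4). m_s = +1/2 is one of ±1/2.
All four constraints are satisfied.

Yes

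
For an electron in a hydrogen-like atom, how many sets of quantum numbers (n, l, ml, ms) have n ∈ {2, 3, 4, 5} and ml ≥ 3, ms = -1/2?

4

Per-shell orbital counts meeting the constraint:
n=4 → 1; n=5 → 3.
Orbitals: 1 + 3 = 4. With ms fixed to -1/2 there is one state per orbital, so 4 states.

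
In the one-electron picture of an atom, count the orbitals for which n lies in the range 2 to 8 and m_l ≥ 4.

20

Go shell by shell, enumerating (l, m_l) with m_l ≥ 4:
n=5 → 1; n=6 → 3; n=7 → 6; n=8 → 10.
Total orbitals: 1 + 3 + 6 + 10 = 20.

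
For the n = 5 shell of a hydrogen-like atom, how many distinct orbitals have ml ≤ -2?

With n = 5 the allowed l are 0, 1, …, 4.
Orbitals with ml ≤ -2, by l: l=2 → 1; l=3 → 2; l=4 → 3.
Total orbitals: 1 + 2 + 3 = 6.

6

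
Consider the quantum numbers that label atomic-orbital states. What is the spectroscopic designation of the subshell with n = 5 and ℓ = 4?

5g

ℓ = 4 corresponds to the letter 'g', so the subshell is 5g.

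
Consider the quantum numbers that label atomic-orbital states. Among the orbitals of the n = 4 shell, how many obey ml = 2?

For n = 4, l ranges over 0 … 3.
Contributions: l=2 → 1; l=3 → 1.
Total orbitals: 1 + 1 = 2.

2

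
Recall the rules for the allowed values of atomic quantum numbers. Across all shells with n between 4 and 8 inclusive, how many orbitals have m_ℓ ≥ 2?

For each n in the range, tally the orbitals obeying m_ℓ ≥ 2:
n=4 → 3; n=5 → 6; n=6 → 10; n=7 → 15; n=8 → 21.
Total orbitals: 3 + 6 + 10 + 15 + 21 = 55.

55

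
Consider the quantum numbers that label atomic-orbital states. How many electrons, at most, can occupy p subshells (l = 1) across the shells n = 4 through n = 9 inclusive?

36

A p subshell (l = 1) exists for every n ≥ 2, so shells n = 4, 5, 6, 7, 8, 9 each contribute one — 6 subshells.
Since each p subshell holds 2(2·1+1) = 6 electrons, the total is 6 × 6 = 36.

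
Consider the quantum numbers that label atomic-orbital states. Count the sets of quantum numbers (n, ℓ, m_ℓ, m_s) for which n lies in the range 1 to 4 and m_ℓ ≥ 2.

Go shell by shell, enumerating (ℓ, m_ℓ) with m_ℓ ≥ 2:
n=3 → 1; n=4 → 3.
Orbitals: 1 + 3 = 4. Including both spin states (m_s = ±1/2) gives 2 × 4 = 8 states.

8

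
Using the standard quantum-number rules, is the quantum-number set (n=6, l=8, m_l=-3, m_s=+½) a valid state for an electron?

No

The orbital quantum number must satisfy 0 ≤ l ≤ n−1. With n = 6 the allowed l values are 0, 1, 2, 3, 4, 5, so l = 8 is out of range.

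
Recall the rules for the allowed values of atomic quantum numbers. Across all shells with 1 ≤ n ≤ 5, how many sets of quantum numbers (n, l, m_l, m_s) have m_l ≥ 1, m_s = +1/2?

Work shell by shell — for each n, count the (l, m_l) pairs that satisfy m_l ≥ 1:
n=2 → 1; n=3 → 3; n=4 → 6; n=5 → 10.
Orbitals: 1 + 3 + 6 + 10 = 20. With m_s fixed to +1/2 there is one state per orbital, so 20 states.

20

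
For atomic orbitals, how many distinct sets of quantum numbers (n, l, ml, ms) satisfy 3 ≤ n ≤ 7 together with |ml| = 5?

12

Treat each shell separately and count matching orbitals:
n=6 → 2; n=7 → 4.
Orbitals: 2 + 4 = 6. Including both spin states (ms = ±1/2) gives 2 × 6 = 12 states.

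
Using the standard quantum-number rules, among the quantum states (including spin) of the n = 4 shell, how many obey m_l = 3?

2

Go through l = 0, …, 3 (the values permitted for n = 4).
Contributions: l=3 → 1.
Orbitals: 1. Each orbital carries two spin states, so 1 × 2 = 2 states.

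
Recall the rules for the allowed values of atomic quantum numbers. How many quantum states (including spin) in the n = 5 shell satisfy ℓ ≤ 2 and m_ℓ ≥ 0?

12

The n = 5 shell has ℓ = 0 through 4; check each.
Per ℓ-value: ℓ=0 → 1; ℓ=1 → 2; ℓ=2 → 3.
Orbitals: 1 + 2 + 3 = 6. Each orbital carries two spin states, so 6 × 2 = 12 states.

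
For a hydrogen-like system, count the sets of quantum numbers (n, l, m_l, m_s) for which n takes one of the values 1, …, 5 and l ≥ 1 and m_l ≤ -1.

For each n in the range, tally the orbitals obeying l ≥ 1 and m_l ≤ -1:
n=2 → 1; n=3 → 3; n=4 → 6; n=5 → 10.
Orbitals: 1 + 3 + 6 + 10 = 20. Including both spin states (m_s = ±1/2) gives 2 × 20 = 40 states.

40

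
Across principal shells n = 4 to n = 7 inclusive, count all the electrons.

Shell n has n² orbitals: 4²=16 + 5²=25 + 6²=36 + 7²=49 = 126 orbitals.
Two spin states per orbital: 2 × 126 = 252 electrons.

252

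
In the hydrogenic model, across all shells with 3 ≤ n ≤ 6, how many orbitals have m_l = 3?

6

Treat each shell separately and count matching orbitals:
n=4 → 1; n=5 → 2; n=6 → 3.
Total orbitals: 1 + 2 + 3 = 6.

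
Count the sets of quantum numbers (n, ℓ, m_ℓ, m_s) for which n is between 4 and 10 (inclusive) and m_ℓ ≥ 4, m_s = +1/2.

56

For each n in the range, tally the orbitals obeying m_ℓ ≥ 4:
n=5 → 1; n=6 → 3; n=7 → 6; n=8 → 10; n=9 → 15; n=10 → 21.
Orbitals: 1 + 3 + 6 + 10 + 15 + 21 = 56. With m_s fixed to +1/2 there is one state per orbital, so 56 states.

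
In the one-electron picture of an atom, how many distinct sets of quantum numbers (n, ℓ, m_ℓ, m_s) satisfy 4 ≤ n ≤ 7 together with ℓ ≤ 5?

Treat each shell separately and count matching orbitals:
n=4 → 16; n=5 → 25; n=6 → 36; n=7 → 36.
Orbitals: 16 + 25 + 36 + 36 = 113. Including both spin states (m_s = ±1/2) gives 2 × 113 = 226 states.

226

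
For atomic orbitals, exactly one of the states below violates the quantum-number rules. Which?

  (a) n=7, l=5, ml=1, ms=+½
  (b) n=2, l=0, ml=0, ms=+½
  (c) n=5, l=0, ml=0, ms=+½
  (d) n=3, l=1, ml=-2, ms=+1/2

(d)

(d) has |ml| = 2 > l = 1, violating −l ≤ ml ≤ l.
The remaining sets (a), (b), (c) satisfy all four rules.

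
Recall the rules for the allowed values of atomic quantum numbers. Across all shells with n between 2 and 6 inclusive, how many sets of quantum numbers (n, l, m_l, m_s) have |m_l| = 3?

Per-shell orbital counts meeting the constraint:
n=4 → 2; n=5 → 4; n=6 → 6.
Orbitals: 2 + 4 + 6 = 12. Including both spin states (m_s = ±1/2) gives 2 × 12 = 24 states.

24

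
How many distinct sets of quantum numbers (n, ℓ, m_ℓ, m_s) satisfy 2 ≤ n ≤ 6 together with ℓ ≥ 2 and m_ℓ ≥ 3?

20

Work shell by shell — for each n, count the (ℓ, m_ℓ) pairs that satisfy ℓ ≥ 2 and m_ℓ ≥ 3:
n=4 → 1; n=5 → 3; n=6 → 6.
Orbitals: 1 + 3 + 6 = 10. Including both spin states (m_s = ±1/2) gives 2 × 10 = 20 states.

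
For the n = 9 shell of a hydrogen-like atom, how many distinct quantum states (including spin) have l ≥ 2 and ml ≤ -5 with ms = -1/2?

Go through l = 0, …, 8 (the values permitted for n = 9).
The (l, ml) pairs meeting l ≥ 2 and ml ≤ -5 give: l=5 → 1; l=6 → 2; l=7 → 3; l=8 → 4.
Orbitals: 1 + 2 + 3 + 4 = 10. With ms fixed to a single value there is one state per orbital, giving 10 states.

10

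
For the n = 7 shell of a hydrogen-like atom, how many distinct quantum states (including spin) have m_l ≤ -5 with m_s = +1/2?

Orbitals with m_l ≤ -5, by l: l=5 → 1; l=6 → 2.
Orbitals: 1 + 2 = 3. With m_s fixed to a single value there is one state per orbital, giving 3 states.

3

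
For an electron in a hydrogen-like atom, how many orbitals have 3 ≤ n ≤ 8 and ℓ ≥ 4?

110

Per-shell orbital counts meeting the constraint:
n=5 → 9; n=6 → 20; n=7 → 33; n=8 → 48.
Total orbitals: 9 + 20 + 33 + 48 = 110.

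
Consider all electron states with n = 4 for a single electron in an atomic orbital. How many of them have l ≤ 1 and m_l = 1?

The n = 4 shell has l = 0 through 3; check each.
Contributions: l=1 → 1.
Orbitals: 1. Each orbital carries two spin states, so 1 × 2 = 2 states.

2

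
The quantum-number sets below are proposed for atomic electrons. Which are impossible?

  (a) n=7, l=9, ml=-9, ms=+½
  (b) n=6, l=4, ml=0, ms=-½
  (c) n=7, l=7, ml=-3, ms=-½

(a) and (c)

(a) has l = 9 ≥ n = 7, violating 0 ≤ l ≤ n−1.
(c) has l = 7 ≥ n = 7, violating 0 ≤ l ≤ n−1.
The remaining set (b) satisfies all four rules.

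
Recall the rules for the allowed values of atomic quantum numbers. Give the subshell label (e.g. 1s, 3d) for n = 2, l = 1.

l = 1 corresponds to the letter 'p', so the subshell is 2p.

2p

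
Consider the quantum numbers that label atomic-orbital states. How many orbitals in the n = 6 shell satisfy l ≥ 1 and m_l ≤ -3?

6

The (l, m_l) pairs meeting l ≥ 1 and m_l ≤ -3 give: l=3 → 1; l=4 → 2; l=5 → 3.
Total orbitals: 1 + 2 + 3 = 6.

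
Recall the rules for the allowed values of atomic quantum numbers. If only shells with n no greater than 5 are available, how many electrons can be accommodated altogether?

110

Total orbitals = 1² + 2² + 3² + 4² + 5² = 55. Doubling for spin gives 110 electrons.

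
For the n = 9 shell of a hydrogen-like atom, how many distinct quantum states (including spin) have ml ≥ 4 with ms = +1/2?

With n = 9 the allowed l are 0, 1, …, 8.
Orbitals with ml ≥ 4, by l: l=4 → 1; l=5 → 2; l=6 → 3; l=7 → 4; l=8 → 5.
Orbitals: 1 + 2 + 3 + 4 + 5 = 15. With ms fixed to a single value there is one state per orbital, giving 15 states.

15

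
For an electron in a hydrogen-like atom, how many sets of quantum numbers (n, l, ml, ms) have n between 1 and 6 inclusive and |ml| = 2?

40

Per-shell orbital counts meeting the constraint:
n=3 → 2; n=4 → 4; n=5 → 6; n=6 → 8.
Orbitals: 2 + 4 + 6 + 8 = 20. Including both spin states (ms = ±1/2) gives 2 × 20 = 40 states.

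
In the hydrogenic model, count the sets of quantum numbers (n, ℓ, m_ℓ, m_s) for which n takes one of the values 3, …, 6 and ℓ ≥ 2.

Go shell by shell, enumerating (ℓ, m_ℓ) with ℓ ≥ 2:
n=3 → 5; n=4 → 12; n=5 → 21; n=6 → 32.
Orbitals: 5 + 12 + 21 + 32 = 70. Including both spin states (m_s = ±1/2) gives 2 × 70 = 140 states.

140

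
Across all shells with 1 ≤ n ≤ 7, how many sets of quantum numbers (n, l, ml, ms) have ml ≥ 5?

8

For each n in the range, tally the orbitals obeying ml ≥ 5:
n=6 → 1; n=7 → 3.
Orbitals: 1 + 3 = 4. Including both spin states (ms = ±1/2) gives 2 × 4 = 8 states.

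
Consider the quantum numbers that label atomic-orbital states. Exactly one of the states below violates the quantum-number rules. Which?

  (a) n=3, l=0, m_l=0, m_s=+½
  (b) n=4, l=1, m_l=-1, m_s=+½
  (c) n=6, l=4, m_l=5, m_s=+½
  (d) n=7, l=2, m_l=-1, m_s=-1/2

(c)

(c) has |m_l| = 5 > l = 4, violating −l ≤ m_l ≤ l.
The remaining sets (a), (b), (d) satisfy all four rules.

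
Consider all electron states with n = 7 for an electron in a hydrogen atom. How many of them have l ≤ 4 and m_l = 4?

With n = 7 the allowed l are 0, 1, …, 6.
Per l-value: l=4 → 1.
Orbitals: 1. Each orbital carries two spin states, so 1 × 2 = 2 states.

2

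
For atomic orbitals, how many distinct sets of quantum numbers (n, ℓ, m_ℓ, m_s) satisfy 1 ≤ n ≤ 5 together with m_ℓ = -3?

6

Treat each shell separately and count matching orbitals:
n=4 → 1; n=5 → 2.
Orbitals: 1 + 2 = 3. Including both spin states (m_s = ±1/2) gives 2 × 3 = 6 states.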